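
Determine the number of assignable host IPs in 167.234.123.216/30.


Host bits = 32 - 30 = 2
Total addresses = 2^2 = 4
Usable = total - 2 (network and broadcast)
Usable hosts: 2


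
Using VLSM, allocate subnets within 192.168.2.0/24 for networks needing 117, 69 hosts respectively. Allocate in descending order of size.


117 hosts -> /25 (126 usable): 192.168.2.0/25
69 hosts -> /25 (126 usable): 192.168.2.128/25
Allocation: 192.168.2.0/25 (117 hosts, 126 usable); 192.168.2.128/25 (69 hosts, 126 usable)


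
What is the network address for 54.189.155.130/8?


IP:   00110110.10111101.10011011.10000010
Mask: 11111111.00000000.00000000.00000000
AND operation:
Net:  00110110.00000000.00000000.00000000
Network: 54.0.0.0/8


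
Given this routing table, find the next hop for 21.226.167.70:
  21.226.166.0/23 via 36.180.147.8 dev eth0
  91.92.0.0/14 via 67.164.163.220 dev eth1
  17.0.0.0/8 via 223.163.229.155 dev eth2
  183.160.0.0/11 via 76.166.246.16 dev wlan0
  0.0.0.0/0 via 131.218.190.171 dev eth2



Longest prefix match for 21.226.167.70:
  /23 21.226.166.0: MATCH
  /14 91.92.0.0: no
  /8 17.0.0.0: no
  /11 183.160.0.0: no
  /0 0.0.0.0: MATCH
Selected: next-hop 36.180.147.8 via eth0 (matched /23)


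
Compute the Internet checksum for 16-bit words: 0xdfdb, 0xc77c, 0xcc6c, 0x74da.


Sum all words (with carry folding):
+ 0xdfdb = 0xdfdb
+ 0xc77c = 0xa758
+ 0xcc6c = 0x73c5
+ 0x74da = 0xe89f
One's complement: ~0xe89f
Checksum = 0x1760


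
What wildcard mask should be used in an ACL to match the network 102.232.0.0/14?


Subnet mask: 255.252.0.0
Wildcard = 255.255.255.255 - subnet mask
255 - 255 = 0
255 - 252 = 3
255 - 0 = 255
255 - 0 = 255
Wildcard: 0.3.255.255


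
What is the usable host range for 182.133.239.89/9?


Network: 182.128.0.0
Broadcast: 182.255.255.255
First usable = network + 1
Last usable = broadcast - 1
Range: 182.128.0.1 to 182.255.255.254


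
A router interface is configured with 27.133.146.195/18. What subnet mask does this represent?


/18 means 18 network bits, 14 host bits
Binary: 11111111111111111100000000000000
Mask: 255.255.192.0


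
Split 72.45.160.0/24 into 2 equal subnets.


New prefix = 24 + 1 = 25
Each subnet has 128 addresses
  72.45.160.0/25
  72.45.160.128/25
Subnets: 72.45.160.0/25, 72.45.160.128/25


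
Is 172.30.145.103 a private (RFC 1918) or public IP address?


RFC 1918 private ranges:
  10.0.0.0/8 (10.0.0.0 - 10.255.255.255)
  172.16.0.0/12 (172.16.0.0 - 172.31.255.255)
  192.168.0.0/16 (192.168.0.0 - 192.168.255.255)
Private (in 172.16.0.0/12)


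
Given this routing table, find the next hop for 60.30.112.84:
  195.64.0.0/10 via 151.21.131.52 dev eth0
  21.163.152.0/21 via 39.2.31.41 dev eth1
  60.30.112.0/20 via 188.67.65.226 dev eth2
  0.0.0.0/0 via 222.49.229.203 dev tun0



Longest prefix match for 60.30.112.84:
  /10 195.64.0.0: no
  /21 21.163.152.0: no
  /20 60.30.112.0: MATCH
  /0 0.0.0.0: MATCH
Selected: next-hop 188.67.65.226 via eth2 (matched /20)


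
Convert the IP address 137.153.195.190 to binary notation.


137 = 10001001
153 = 10011001
195 = 11000011
190 = 10111110
Binary: 10001001.10011001.11000011.10111110


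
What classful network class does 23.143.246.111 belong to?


First octet: 23
Binary: 00010111
0xxxxxxx -> Class A (1-126)
Class A, default mask 255.0.0.0 (/8)


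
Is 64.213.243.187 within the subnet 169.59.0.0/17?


Subnet network: 169.59.0.0
Test IP AND mask: 64.213.128.0
No, 64.213.243.187 is not in 169.59.0.0/17


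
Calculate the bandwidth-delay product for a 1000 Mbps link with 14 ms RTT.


BDP = bandwidth * RTT
= 1000 Mbps * 14 ms
= 1000 * 1e6 * 14 / 1000 bits
= 14000000 bits
= 1750000 bytes
= 1708.9844 KB
BDP = 14000000 bits (1750000 bytes)


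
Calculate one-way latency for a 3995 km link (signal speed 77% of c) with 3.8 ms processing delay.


Speed = 0.77 * 3e5 km/s = 231000 km/s
Propagation delay = 3995 / 231000 = 0.0173 s = 17.2944 ms
Processing delay = 3.8 ms
Total one-way latency = 21.0944 ms


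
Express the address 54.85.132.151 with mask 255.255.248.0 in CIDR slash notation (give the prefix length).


Binary: 11111111.11111111.11111000.00000000
Count leading 1s
Prefix: /21


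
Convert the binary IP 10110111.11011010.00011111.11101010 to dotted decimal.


10110111 = 183
11011010 = 218
00011111 = 31
11101010 = 234
IP: 183.218.31.234


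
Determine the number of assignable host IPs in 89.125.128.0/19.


Host bits = 32 - 19 = 13
Total addresses = 2^13 = 8192
Usable = total - 2 (network and broadcast)
Usable hosts: 8190


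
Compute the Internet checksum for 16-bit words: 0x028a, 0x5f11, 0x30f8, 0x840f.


Sum all words (with carry folding):
+ 0x028a = 0x028a
+ 0x5f11 = 0x619b
+ 0x30f8 = 0x9293
+ 0x840f = 0x16a3
One's complement: ~0x16a3
Checksum = 0xe95c


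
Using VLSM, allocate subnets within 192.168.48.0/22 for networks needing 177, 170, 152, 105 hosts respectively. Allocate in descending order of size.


177 hosts -> /24 (254 usable): 192.168.48.0/24
170 hosts -> /24 (254 usable): 192.168.49.0/24
152 hosts -> /24 (254 usable): 192.168.50.0/24
105 hosts -> /25 (126 usable): 192.168.51.0/25
Allocation: 192.168.48.0/24 (177 hosts, 254 usable); 192.168.49.0/24 (170 hosts, 254 usable); 192.168.50.0/24 (152 hosts, 254 usable); 192.168.51.0/25 (105 hosts, 126 usable)


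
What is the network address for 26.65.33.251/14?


IP:   00011010.01000001.00100001.11111011
Mask: 11111111.11111100.00000000.00000000
AND operation:
Net:  00011010.01000000.00000000.00000000
Network: 26.64.0.0/14


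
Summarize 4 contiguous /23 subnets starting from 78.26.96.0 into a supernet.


Original prefix: /23
Number of subnets: 4 = 2^2
New prefix = 23 - 2 = 21
Supernet: 78.26.96.0/21


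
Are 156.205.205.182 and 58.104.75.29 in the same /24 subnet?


Mask: 255.255.255.0
156.205.205.182 AND mask = 156.205.205.0
58.104.75.29 AND mask = 58.104.75.0
No, different subnets (156.205.205.0 vs 58.104.75.0)


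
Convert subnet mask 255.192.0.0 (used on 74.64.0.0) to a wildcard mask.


Subnet mask: 255.192.0.0
Wildcard = 255.255.255.255 - subnet mask
255 - 255 = 0
255 - 192 = 63
255 - 0 = 255
255 - 0 = 255
Wildcard: 0.63.255.255


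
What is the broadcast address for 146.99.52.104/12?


Network: 146.96.0.0/12
Host bits = 20
Set all host bits to 1:
Broadcast: 146.111.255.255


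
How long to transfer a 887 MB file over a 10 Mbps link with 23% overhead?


Effective throughput = 10 * (1 - 23/100) = 7.7 Mbps
File size in Mb = 887 * 8 = 7096 Mb
Time = 7096 / 7.7
Time = 921.5584 seconds


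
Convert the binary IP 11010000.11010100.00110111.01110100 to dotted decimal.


11010000 = 208
11010100 = 212
00110111 = 55
01110100 = 116
IP: 208.212.55.116


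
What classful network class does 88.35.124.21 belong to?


First octet: 88
Binary: 01011000
0xxxxxxx -> Class A (1-126)
Class A, default mask 255.0.0.0 (/8)


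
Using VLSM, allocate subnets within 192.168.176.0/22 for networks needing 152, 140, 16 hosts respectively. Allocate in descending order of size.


152 hosts -> /24 (254 usable): 192.168.176.0/24
140 hosts -> /24 (254 usable): 192.168.177.0/24
16 hosts -> /27 (30 usable): 192.168.178.0/27
Allocation: 192.168.176.0/24 (152 hosts, 254 usable); 192.168.177.0/24 (140 hosts, 254 usable); 192.168.178.0/27 (16 hosts, 30 usable)


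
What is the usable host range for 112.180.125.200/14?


Network: 112.180.0.0
Broadcast: 112.183.255.255
First usable = network + 1
Last usable = broadcast - 1
Range: 112.180.0.1 to 112.183.255.254


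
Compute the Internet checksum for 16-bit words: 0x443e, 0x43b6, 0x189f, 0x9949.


Sum all words (with carry folding):
+ 0x443e = 0x443e
+ 0x43b6 = 0x87f4
+ 0x189f = 0xa093
+ 0x9949 = 0x39dd
One's complement: ~0x39dd
Checksum = 0xc622


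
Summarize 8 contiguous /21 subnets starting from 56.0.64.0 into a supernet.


Original prefix: /21
Number of subnets: 8 = 2^3
New prefix = 21 - 3 = 18
Supernet: 56.0.64.0/18


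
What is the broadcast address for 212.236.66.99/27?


Network: 212.236.66.96/27
Host bits = 5
Set all host bits to 1:
Broadcast: 212.236.66.127


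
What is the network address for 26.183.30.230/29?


IP:   00011010.10110111.00011110.11100110
Mask: 11111111.11111111.11111111.11111000
AND operation:
Net:  00011010.10110111.00011110.11100000
Network: 26.183.30.224/29


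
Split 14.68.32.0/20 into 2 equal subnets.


New prefix = 20 + 1 = 21
Each subnet has 2048 addresses
  14.68.32.0/21
  14.68.40.0/21
Subnets: 14.68.32.0/21, 14.68.40.0/21


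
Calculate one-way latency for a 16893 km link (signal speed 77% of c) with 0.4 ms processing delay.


Speed = 0.77 * 3e5 km/s = 231000 km/s
Propagation delay = 16893 / 231000 = 0.0731 s = 73.1299 ms
Processing delay = 0.4 ms
Total one-way latency = 73.5299 ms


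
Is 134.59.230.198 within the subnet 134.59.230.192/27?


Subnet network: 134.59.230.192
Test IP AND mask: 134.59.230.192
Yes, 134.59.230.198 is in 134.59.230.192/27


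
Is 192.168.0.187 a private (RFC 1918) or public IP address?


RFC 1918 private ranges:
  10.0.0.0/8 (10.0.0.0 - 10.255.255.255)
  172.16.0.0/12 (172.16.0.0 - 172.31.255.255)
  192.168.0.0/16 (192.168.0.0 - 192.168.255.255)
Private (in 192.168.0.0/16)


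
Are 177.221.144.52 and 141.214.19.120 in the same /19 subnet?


Mask: 255.255.224.0
177.221.144.52 AND mask = 177.221.128.0
141.214.19.120 AND mask = 141.214.0.0
No, different subnets (177.221.128.0 vs 141.214.0.0)


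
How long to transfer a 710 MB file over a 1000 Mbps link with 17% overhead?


Effective throughput = 1000 * (1 - 17/100) = 830 Mbps
File size in Mb = 710 * 8 = 5680 Mb
Time = 5680 / 830
Time = 6.8434 seconds


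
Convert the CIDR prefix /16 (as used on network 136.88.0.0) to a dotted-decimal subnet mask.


/16 means 16 network bits, 16 host bits
Binary: 11111111111111110000000000000000
Mask: 255.255.0.0


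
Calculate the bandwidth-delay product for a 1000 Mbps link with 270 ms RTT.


BDP = bandwidth * RTT
= 1000 Mbps * 270 ms
= 1000 * 1e6 * 270 / 1000 bits
= 270000000 bits
= 33750000 bytes
= 32958.9844 KB
BDP = 270000000 bits (33750000 bytes)


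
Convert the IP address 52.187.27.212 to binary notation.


52 = 00110100
187 = 10111011
27 = 00011011
212 = 11010100
Binary: 00110100.10111011.00011011.11010100


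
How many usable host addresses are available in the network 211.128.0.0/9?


Host bits = 32 - 9 = 23
Total addresses = 2^23 = 8388608
Usable = total - 2 (network and broadcast)
Usable hosts: 8388606


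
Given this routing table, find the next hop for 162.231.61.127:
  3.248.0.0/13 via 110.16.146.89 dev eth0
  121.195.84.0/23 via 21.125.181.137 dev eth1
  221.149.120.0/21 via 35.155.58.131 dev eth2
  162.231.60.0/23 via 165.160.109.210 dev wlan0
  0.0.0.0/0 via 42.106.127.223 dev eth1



Longest prefix match for 162.231.61.127:
  /13 3.248.0.0: no
  /23 121.195.84.0: no
  /21 221.149.120.0: no
  /23 162.231.60.0: MATCH
  /0 0.0.0.0: MATCH
Selected: next-hop 165.160.109.210 via wlan0 (matched /23)


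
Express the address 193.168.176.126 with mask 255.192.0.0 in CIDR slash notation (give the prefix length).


Binary: 11111111.11000000.00000000.00000000
Count leading 1s
Prefix: /10


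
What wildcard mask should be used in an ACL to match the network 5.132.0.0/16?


Subnet mask: 255.255.0.0
Wildcard = 255.255.255.255 - subnet mask
255 - 255 = 0
255 - 255 = 0
255 - 0 = 255
255 - 0 = 255
Wildcard: 0.0.255.255


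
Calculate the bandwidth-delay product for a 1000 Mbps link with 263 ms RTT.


BDP = bandwidth * RTT
= 1000 Mbps * 263 ms
= 1000 * 1e6 * 263 / 1000 bits
= 263000000 bits
= 32875000 bytes
= 32104.4922 KB
BDP = 263000000 bits (32875000 bytes)


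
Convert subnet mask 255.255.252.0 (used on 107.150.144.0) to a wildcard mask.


Subnet mask: 255.255.252.0
Wildcard = 255.255.255.255 - subnet mask
255 - 255 = 0
255 - 255 = 0
255 - 252 = 3
255 - 0 = 255
Wildcard: 0.0.3.255


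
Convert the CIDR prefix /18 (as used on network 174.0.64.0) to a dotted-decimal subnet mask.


/18 means 18 network bits, 14 host bits
Binary: 11111111111111111100000000000000
Mask: 255.255.192.0


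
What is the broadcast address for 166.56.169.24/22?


Network: 166.56.168.0/22
Host bits = 10
Set all host bits to 1:
Broadcast: 166.56.171.255


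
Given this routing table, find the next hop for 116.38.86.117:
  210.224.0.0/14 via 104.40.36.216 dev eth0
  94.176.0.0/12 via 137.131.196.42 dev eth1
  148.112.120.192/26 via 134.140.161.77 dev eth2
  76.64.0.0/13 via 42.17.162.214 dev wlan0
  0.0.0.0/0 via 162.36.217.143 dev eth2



Longest prefix match for 116.38.86.117:
  /14 210.224.0.0: no
  /12 94.176.0.0: no
  /26 148.112.120.192: no
  /13 76.64.0.0: no
  /0 0.0.0.0: MATCH
Selected: next-hop 162.36.217.143 via eth2 (matched /0)


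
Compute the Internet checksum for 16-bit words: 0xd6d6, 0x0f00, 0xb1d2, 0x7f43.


Sum all words (with carry folding):
+ 0xd6d6 = 0xd6d6
+ 0x0f00 = 0xe5d6
+ 0xb1d2 = 0x97a9
+ 0x7f43 = 0x16ed
One's complement: ~0x16ed
Checksum = 0xe912


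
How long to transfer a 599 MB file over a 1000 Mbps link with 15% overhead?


Effective throughput = 1000 * (1 - 15/100) = 850 Mbps
File size in Mb = 599 * 8 = 4792 Mb
Time = 4792 / 850
Time = 5.6376 seconds


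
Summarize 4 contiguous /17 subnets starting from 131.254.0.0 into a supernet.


Original prefix: /17
Number of subnets: 4 = 2^2
New prefix = 17 - 2 = 15
Supernet: 131.254.0.0/15


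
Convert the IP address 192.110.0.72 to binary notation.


192 = 11000000
110 = 01101110
0 = 00000000
72 = 01001000
Binary: 11000000.01101110.00000000.01001000


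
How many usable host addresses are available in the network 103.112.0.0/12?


Host bits = 32 - 12 = 20
Total addresses = 2^20 = 1048576
Usable = total - 2 (network and broadcast)
Usable hosts: 1048574


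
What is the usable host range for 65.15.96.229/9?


Network: 65.0.0.0
Broadcast: 65.127.255.255
First usable = network + 1
Last usable = broadcast - 1
Range: 65.0.0.1 to 65.127.255.254


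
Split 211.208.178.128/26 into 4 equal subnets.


New prefix = 26 + 2 = 28
Each subnet has 16 addresses
  211.208.178.128/28
  211.208.178.144/28
  211.208.178.160/28
  211.208.178.176/28
Subnets: 211.208.178.128/28, 211.208.178.144/28, 211.208.178.160/28, 211.208.178.176/28


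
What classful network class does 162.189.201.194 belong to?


First octet: 162
Binary: 10100010
10xxxxxx -> Class B (128-191)
Class B, default mask 255.255.0.0 (/16)


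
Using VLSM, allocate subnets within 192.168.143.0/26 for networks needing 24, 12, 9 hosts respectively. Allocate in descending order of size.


24 hosts -> /27 (30 usable): 192.168.143.0/27
12 hosts -> /28 (14 usable): 192.168.143.32/28
9 hosts -> /28 (14 usable): 192.168.143.48/28
Allocation: 192.168.143.0/27 (24 hosts, 30 usable); 192.168.143.32/28 (12 hosts, 14 usable); 192.168.143.48/28 (9 hosts, 14 usable)


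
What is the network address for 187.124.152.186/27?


IP:   10111011.01111100.10011000.10111010
Mask: 11111111.11111111.11111111.11100000
AND operation:
Net:  10111011.01111100.10011000.10100000
Network: 187.124.152.160/27


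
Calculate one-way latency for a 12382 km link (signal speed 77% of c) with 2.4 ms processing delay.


Speed = 0.77 * 3e5 km/s = 231000 km/s
Propagation delay = 12382 / 231000 = 0.0536 s = 53.6017 ms
Processing delay = 2.4 ms
Total one-way latency = 56.0017 ms


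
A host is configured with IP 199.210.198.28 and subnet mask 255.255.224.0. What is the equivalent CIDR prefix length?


Binary: 11111111.11111111.11100000.00000000
Count leading 1s
Prefix: /19


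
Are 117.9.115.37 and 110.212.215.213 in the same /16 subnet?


Mask: 255.255.0.0
117.9.115.37 AND mask = 117.9.0.0
110.212.215.213 AND mask = 110.212.0.0
No, different subnets (117.9.0.0 vs 110.212.0.0)


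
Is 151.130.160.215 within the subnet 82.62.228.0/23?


Subnet network: 82.62.228.0
Test IP AND mask: 151.130.160.0
No, 151.130.160.215 is not in 82.62.228.0/23


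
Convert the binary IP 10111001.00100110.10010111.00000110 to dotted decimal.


10111001 = 185
00100110 = 38
10010111 = 151
00000110 = 6
IP: 185.38.151.6


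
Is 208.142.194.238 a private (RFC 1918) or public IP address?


RFC 1918 private ranges:
  10.0.0.0/8 (10.0.0.0 - 10.255.255.255)
  172.16.0.0/12 (172.16.0.0 - 172.31.255.255)
  192.168.0.0/16 (192.168.0.0 - 192.168.255.255)
Public (not in any RFC 1918 range)


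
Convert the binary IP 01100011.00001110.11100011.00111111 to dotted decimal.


01100011 = 99
00001110 = 14
11100011 = 227
00111111 = 63
IP: 99.14.227.63


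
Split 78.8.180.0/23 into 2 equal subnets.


New prefix = 23 + 1 = 24
Each subnet has 256 addresses
  78.8.180.0/24
  78.8.181.0/24
Subnets: 78.8.180.0/24, 78.8.181.0/24


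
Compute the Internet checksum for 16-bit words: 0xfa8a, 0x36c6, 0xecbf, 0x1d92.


Sum all words (with carry folding):
+ 0xfa8a = 0xfa8a
+ 0x36c6 = 0x3151
+ 0xecbf = 0x1e11
+ 0x1d92 = 0x3ba3
One's complement: ~0x3ba3
Checksum = 0xc45c


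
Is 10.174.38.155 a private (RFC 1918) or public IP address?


RFC 1918 private ranges:
  10.0.0.0/8 (10.0.0.0 - 10.255.255.255)
  172.16.0.0/12 (172.16.0.0 - 172.31.255.255)
  192.168.0.0/16 (192.168.0.0 - 192.168.255.255)
Private (in 10.0.0.0/8)


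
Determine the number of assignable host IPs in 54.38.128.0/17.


Host bits = 32 - 17 = 15
Total addresses = 2^15 = 32768
Usable = total - 2 (network and broadcast)
Usable hosts: 32766


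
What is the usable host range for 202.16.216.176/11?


Network: 202.0.0.0
Broadcast: 202.31.255.255
First usable = network + 1
Last usable = broadcast - 1
Range: 202.0.0.1 to 202.31.255.254


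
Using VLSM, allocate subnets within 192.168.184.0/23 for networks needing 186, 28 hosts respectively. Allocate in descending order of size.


186 hosts -> /24 (254 usable): 192.168.184.0/24
28 hosts -> /27 (30 usable): 192.168.185.0/27
Allocation: 192.168.184.0/24 (186 hosts, 254 usable); 192.168.185.0/27 (28 hosts, 30 usable)


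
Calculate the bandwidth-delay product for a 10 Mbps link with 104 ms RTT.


BDP = bandwidth * RTT
= 10 Mbps * 104 ms
= 10 * 1e6 * 104 / 1000 bits
= 1040000 bits
= 130000 bytes
= 126.9531 KB
BDP = 1040000 bits (130000 bytes)


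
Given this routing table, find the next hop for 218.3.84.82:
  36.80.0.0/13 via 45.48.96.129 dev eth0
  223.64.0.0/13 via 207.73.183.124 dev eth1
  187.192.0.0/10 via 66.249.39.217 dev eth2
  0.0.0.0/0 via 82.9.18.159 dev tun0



Longest prefix match for 218.3.84.82:
  /13 36.80.0.0: no
  /13 223.64.0.0: no
  /10 187.192.0.0: no
  /0 0.0.0.0: MATCH
Selected: next-hop 82.9.18.159 via tun0 (matched /0)


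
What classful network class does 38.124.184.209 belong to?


First octet: 38
Binary: 00100110
0xxxxxxx -> Class A (1-126)
Class A, default mask 255.0.0.0 (/8)


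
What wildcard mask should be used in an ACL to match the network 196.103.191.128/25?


Subnet mask: 255.255.255.128
Wildcard = 255.255.255.255 - subnet mask
255 - 255 = 0
255 - 255 = 0
255 - 255 = 0
255 - 128 = 127
Wildcard: 0.0.0.127


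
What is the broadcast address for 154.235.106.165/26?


Network: 154.235.106.128/26
Host bits = 6
Set all host bits to 1:
Broadcast: 154.235.106.191


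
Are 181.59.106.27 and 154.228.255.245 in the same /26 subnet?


Mask: 255.255.255.192
181.59.106.27 AND mask = 181.59.106.0
154.228.255.245 AND mask = 154.228.255.192
No, different subnets (181.59.106.0 vs 154.228.255.192)


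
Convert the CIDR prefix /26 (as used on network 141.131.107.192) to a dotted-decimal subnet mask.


/26 means 26 network bits, 6 host bits
Binary: 11111111111111111111111111000000
Mask: 255.255.255.192


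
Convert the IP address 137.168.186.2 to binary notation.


137 = 10001001
168 = 10101000
186 = 10111010
2 = 00000010
Binary: 10001001.10101000.10111010.00000010


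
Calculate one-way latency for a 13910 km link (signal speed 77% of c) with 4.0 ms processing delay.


Speed = 0.77 * 3e5 km/s = 231000 km/s
Propagation delay = 13910 / 231000 = 0.0602 s = 60.2165 ms
Processing delay = 4.0 ms
Total one-way latency = 64.2165 ms


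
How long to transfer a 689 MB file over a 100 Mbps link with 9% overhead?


Effective throughput = 100 * (1 - 9/100) = 91 Mbps
File size in Mb = 689 * 8 = 5512 Mb
Time = 5512 / 91
Time = 60.5714 seconds


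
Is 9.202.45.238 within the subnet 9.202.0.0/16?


Subnet network: 9.202.0.0
Test IP AND mask: 9.202.0.0
Yes, 9.202.45.238 is in 9.202.0.0/16


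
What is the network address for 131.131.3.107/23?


IP:   10000011.10000011.00000011.01101011
Mask: 11111111.11111111.11111110.00000000
AND operation:
Net:  10000011.10000011.00000010.00000000
Network: 131.131.2.0/23


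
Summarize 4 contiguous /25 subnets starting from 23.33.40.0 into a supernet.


Original prefix: /25
Number of subnets: 4 = 2^2
New prefix = 25 - 2 = 23
Supernet: 23.33.40.0/23


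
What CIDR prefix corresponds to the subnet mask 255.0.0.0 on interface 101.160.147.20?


Binary: 11111111.00000000.00000000.00000000
Count leading 1s
Prefix: /8


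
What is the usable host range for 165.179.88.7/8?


Network: 165.0.0.0
Broadcast: 165.255.255.255
First usable = network + 1
Last usable = broadcast - 1
Range: 165.0.0.1 to 165.255.255.254


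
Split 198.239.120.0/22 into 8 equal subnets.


New prefix = 22 + 3 = 25
Each subnet has 128 addresses
  198.239.120.0/25
  198.239.120.128/25
  198.239.121.0/25
  198.239.121.128/25
  198.239.122.0/25
  198.239.122.128/25
  198.239.123.0/25
  198.239.123.128/25
Subnets: 198.239.120.0/25, 198.239.120.128/25, 198.239.121.0/25, 198.239.121.128/25, 198.239.122.0/25, 198.239.122.128/25, 198.239.123.0/25, 198.239.123.128/25


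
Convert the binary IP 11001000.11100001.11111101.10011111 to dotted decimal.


11001000 = 200
11100001 = 225
11111101 = 253
10011111 = 159
IP: 200.225.253.159


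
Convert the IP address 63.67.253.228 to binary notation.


63 = 00111111
67 = 01000011
253 = 11111101
228 = 11100100
Binary: 00111111.01000011.11111101.11100100


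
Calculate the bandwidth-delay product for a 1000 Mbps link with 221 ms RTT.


BDP = bandwidth * RTT
= 1000 Mbps * 221 ms
= 1000 * 1e6 * 221 / 1000 bits
= 221000000 bits
= 27625000 bytes
= 26977.5391 KB
BDP = 221000000 bits (27625000 bytes)


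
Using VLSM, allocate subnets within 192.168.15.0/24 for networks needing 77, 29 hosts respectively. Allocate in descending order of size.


77 hosts -> /25 (126 usable): 192.168.15.0/25
29 hosts -> /27 (30 usable): 192.168.15.128/27
Allocation: 192.168.15.0/25 (77 hosts, 126 usable); 192.168.15.128/27 (29 hosts, 30 usable)


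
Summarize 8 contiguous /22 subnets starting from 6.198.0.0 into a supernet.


Original prefix: /22
Number of subnets: 8 = 2^3
New prefix = 22 - 3 = 19
Supernet: 6.198.0.0/19


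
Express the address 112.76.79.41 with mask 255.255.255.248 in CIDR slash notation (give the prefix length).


Binary: 11111111.11111111.11111111.11111000
Count leading 1s
Prefix: /29


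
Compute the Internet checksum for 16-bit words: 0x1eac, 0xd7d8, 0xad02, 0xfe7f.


Sum all words (with carry folding):
+ 0x1eac = 0x1eac
+ 0xd7d8 = 0xf684
+ 0xad02 = 0xa387
+ 0xfe7f = 0xa207
One's complement: ~0xa207
Checksum = 0x5df8


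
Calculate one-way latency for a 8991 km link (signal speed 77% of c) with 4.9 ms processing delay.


Speed = 0.77 * 3e5 km/s = 231000 km/s
Propagation delay = 8991 / 231000 = 0.0389 s = 38.9221 ms
Processing delay = 4.9 ms
Total one-way latency = 43.8221 ms


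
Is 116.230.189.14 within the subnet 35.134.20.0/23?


Subnet network: 35.134.20.0
Test IP AND mask: 116.230.188.0
No, 116.230.189.14 is not in 35.134.20.0/23


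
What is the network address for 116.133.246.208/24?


IP:   01110100.10000101.11110110.11010000
Mask: 11111111.11111111.11111111.00000000
AND operation:
Net:  01110100.10000101.11110110.00000000
Network: 116.133.246.0/24


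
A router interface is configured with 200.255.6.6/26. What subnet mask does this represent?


/26 means 26 network bits, 6 host bits
Binary: 11111111111111111111111111000000
Mask: 255.255.255.192


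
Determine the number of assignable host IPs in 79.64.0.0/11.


Host bits = 32 - 11 = 21
Total addresses = 2^21 = 2097152
Usable = total - 2 (network and broadcast)
Usable hosts: 2097150


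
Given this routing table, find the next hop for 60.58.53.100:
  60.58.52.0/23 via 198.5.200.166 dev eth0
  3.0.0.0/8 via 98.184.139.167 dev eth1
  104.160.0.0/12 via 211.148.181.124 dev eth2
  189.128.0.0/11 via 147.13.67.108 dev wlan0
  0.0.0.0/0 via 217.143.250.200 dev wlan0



Longest prefix match for 60.58.53.100:
  /23 60.58.52.0: MATCH
  /8 3.0.0.0: no
  /12 104.160.0.0: no
  /11 189.128.0.0: no
  /0 0.0.0.0: MATCH
Selected: next-hop 198.5.200.166 via eth0 (matched /23)


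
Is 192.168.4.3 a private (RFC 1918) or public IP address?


RFC 1918 private ranges:
  10.0.0.0/8 (10.0.0.0 - 10.255.255.255)
  172.16.0.0/12 (172.16.0.0 - 172.31.255.255)
  192.168.0.0/16 (192.168.0.0 - 192.168.255.255)
Private (in 192.168.0.0/16)


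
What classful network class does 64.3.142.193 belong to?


First octet: 64
Binary: 01000000
0xxxxxxx -> Class A (1-126)
Class A, default mask 255.0.0.0 (/8)


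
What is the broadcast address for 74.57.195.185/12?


Network: 74.48.0.0/12
Host bits = 20
Set all host bits to 1:
Broadcast: 74.63.255.255


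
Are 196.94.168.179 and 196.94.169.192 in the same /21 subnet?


Mask: 255.255.248.0
196.94.168.179 AND mask = 196.94.168.0
196.94.169.192 AND mask = 196.94.168.0
Yes, same subnet (196.94.168.0)


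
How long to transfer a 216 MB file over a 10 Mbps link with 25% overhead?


Effective throughput = 10 * (1 - 25/100) = 7.5 Mbps
File size in Mb = 216 * 8 = 1728 Mb
Time = 1728 / 7.5
Time = 230.4 seconds


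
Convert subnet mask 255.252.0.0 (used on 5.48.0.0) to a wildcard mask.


Subnet mask: 255.252.0.0
Wildcard = 255.255.255.255 - subnet mask
255 - 255 = 0
255 - 252 = 3
255 - 0 = 255
255 - 0 = 255
Wildcard: 0.3.255.255


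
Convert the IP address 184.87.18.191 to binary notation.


184 = 10111000
87 = 01010111
18 = 00010010
191 = 10111111
Binary: 10111000.01010111.00010010.10111111


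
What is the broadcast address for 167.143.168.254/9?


Network: 167.128.0.0/9
Host bits = 23
Set all host bits to 1:
Broadcast: 167.255.255.255


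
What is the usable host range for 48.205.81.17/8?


Network: 48.0.0.0
Broadcast: 48.255.255.255
First usable = network + 1
Last usable = broadcast - 1
Range: 48.0.0.1 to 48.255.255.254


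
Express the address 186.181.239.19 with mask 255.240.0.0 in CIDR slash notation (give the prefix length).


Binary: 11111111.11110000.00000000.00000000
Count leading 1s
Prefix: /12


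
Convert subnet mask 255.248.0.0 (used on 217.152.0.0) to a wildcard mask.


Subnet mask: 255.248.0.0
Wildcard = 255.255.255.255 - subnet mask
255 - 255 = 0
255 - 248 = 7
255 - 0 = 255
255 - 0 = 255
Wildcard: 0.7.255.255


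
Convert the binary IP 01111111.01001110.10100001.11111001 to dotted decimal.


01111111 = 127
01001110 = 78
10100001 = 161
11111001 = 249
IP: 127.78.161.249


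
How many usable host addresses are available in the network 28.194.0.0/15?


Host bits = 32 - 15 = 17
Total addresses = 2^17 = 131072
Usable = total - 2 (network and broadcast)
Usable hosts: 131070


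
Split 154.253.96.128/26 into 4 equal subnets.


New prefix = 26 + 2 = 28
Each subnet has 16 addresses
  154.253.96.128/28
  154.253.96.144/28
  154.253.96.160/28
  154.253.96.176/28
Subnets: 154.253.96.128/28, 154.253.96.144/28, 154.253.96.160/28, 154.253.96.176/28


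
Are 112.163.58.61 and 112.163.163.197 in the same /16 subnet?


Mask: 255.255.0.0
112.163.58.61 AND mask = 112.163.0.0
112.163.163.197 AND mask = 112.163.0.0
Yes, same subnet (112.163.0.0)


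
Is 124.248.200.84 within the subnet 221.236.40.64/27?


Subnet network: 221.236.40.64
Test IP AND mask: 124.248.200.64
No, 124.248.200.84 is not in 221.236.40.64/27


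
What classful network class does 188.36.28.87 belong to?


First octet: 188
Binary: 10111100
10xxxxxx -> Class B (128-191)
Class B, default mask 255.255.0.0 (/16)


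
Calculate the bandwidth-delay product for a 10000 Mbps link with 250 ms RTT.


BDP = bandwidth * RTT
= 10000 Mbps * 250 ms
= 10000 * 1e6 * 250 / 1000 bits
= 2500000000 bits
= 312500000 bytes
= 305175.7812 KB
BDP = 2500000000 bits (312500000 bytes)


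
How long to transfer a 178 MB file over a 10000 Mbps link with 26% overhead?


Effective throughput = 10000 * (1 - 26/100) = 7400 Mbps
File size in Mb = 178 * 8 = 1424 Mb
Time = 1424 / 7400
Time = 0.1924 seconds


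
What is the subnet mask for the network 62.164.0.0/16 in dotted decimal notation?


/16 means 16 network bits, 16 host bits
Binary: 11111111111111110000000000000000
Mask: 255.255.0.0


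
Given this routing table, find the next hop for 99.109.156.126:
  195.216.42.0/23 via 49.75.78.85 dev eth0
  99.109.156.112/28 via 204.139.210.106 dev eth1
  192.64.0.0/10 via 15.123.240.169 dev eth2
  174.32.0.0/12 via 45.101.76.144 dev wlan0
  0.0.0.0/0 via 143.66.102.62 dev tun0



Longest prefix match for 99.109.156.126:
  /23 195.216.42.0: no
  /28 99.109.156.112: MATCH
  /10 192.64.0.0: no
  /12 174.32.0.0: no
  /0 0.0.0.0: MATCH
Selected: next-hop 204.139.210.106 via eth1 (matched /28)


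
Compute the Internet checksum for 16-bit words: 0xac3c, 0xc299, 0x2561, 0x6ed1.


Sum all words (with carry folding):
+ 0xac3c = 0xac3c
+ 0xc299 = 0x6ed6
+ 0x2561 = 0x9437
+ 0x6ed1 = 0x0309
One's complement: ~0x0309
Checksum = 0xfcf6


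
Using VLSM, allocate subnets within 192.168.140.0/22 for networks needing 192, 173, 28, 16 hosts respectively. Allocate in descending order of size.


192 hosts -> /24 (254 usable): 192.168.140.0/24
173 hosts -> /24 (254 usable): 192.168.141.0/24
28 hosts -> /27 (30 usable): 192.168.142.0/27
16 hosts -> /27 (30 usable): 192.168.142.32/27
Allocation: 192.168.140.0/24 (192 hosts, 254 usable); 192.168.141.0/24 (173 hosts, 254 usable); 192.168.142.0/27 (28 hosts, 30 usable); 192.168.142.32/27 (16 hosts, 30 usable)


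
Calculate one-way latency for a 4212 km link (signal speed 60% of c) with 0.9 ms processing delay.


Speed = 0.6 * 3e5 km/s = 180000 km/s
Propagation delay = 4212 / 180000 = 0.0234 s = 23.4 ms
Processing delay = 0.9 ms
Total one-way latency = 24.3 ms


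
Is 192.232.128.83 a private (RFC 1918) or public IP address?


RFC 1918 private ranges:
  10.0.0.0/8 (10.0.0.0 - 10.255.255.255)
  172.16.0.0/12 (172.16.0.0 - 172.31.255.255)
  192.168.0.0/16 (192.168.0.0 - 192.168.255.255)
Public (not in any RFC 1918 range)


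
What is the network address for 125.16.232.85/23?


IP:   01111101.00010000.11101000.01010101
Mask: 11111111.11111111.11111110.00000000
AND operation:
Net:  01111101.00010000.11101000.00000000
Network: 125.16.232.0/23


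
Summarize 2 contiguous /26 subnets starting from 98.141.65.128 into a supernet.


Original prefix: /26
Number of subnets: 2 = 2^1
New prefix = 26 - 1 = 25
Supernet: 98.141.65.128/25


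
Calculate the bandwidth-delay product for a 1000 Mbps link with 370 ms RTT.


BDP = bandwidth * RTT
= 1000 Mbps * 370 ms
= 1000 * 1e6 * 370 / 1000 bits
= 370000000 bits
= 46250000 bytes
= 45166.0156 KB
BDP = 370000000 bits (46250000 bytes)


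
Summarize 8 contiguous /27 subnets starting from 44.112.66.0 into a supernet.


Original prefix: /27
Number of subnets: 8 = 2^3
New prefix = 27 - 3 = 24
Supernet: 44.112.66.0/24


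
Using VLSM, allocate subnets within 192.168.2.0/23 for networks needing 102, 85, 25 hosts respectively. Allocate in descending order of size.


102 hosts -> /25 (126 usable): 192.168.2.0/25
85 hosts -> /25 (126 usable): 192.168.2.128/25
25 hosts -> /27 (30 usable): 192.168.3.0/27
Allocation: 192.168.2.0/25 (102 hosts, 126 usable); 192.168.2.128/25 (85 hosts, 126 usable); 192.168.3.0/27 (25 hosts, 30 usable)


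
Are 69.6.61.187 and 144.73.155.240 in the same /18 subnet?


Mask: 255.255.192.0
69.6.61.187 AND mask = 69.6.0.0
144.73.155.240 AND mask = 144.73.128.0
No, different subnets (69.6.0.0 vs 144.73.128.0)


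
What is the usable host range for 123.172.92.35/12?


Network: 123.160.0.0
Broadcast: 123.175.255.255
First usable = network + 1
Last usable = broadcast - 1
Range: 123.160.0.1 to 123.175.255.254


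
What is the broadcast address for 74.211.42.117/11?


Network: 74.192.0.0/11
Host bits = 21
Set all host bits to 1:
Broadcast: 74.223.255.255


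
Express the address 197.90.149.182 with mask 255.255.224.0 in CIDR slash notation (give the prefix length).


Binary: 11111111.11111111.11100000.00000000
Count leading 1s
Prefix: /19


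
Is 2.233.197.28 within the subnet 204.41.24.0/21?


Subnet network: 204.41.24.0
Test IP AND mask: 2.233.192.0
No, 2.233.197.28 is not in 204.41.24.0/21


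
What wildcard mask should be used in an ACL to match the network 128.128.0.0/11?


Subnet mask: 255.224.0.0
Wildcard = 255.255.255.255 - subnet mask
255 - 255 = 0
255 - 224 = 31
255 - 0 = 255
255 - 0 = 255
Wildcard: 0.31.255.255


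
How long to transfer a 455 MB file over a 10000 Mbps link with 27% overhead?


Effective throughput = 10000 * (1 - 27/100) = 7300 Mbps
File size in Mb = 455 * 8 = 3640 Mb
Time = 3640 / 7300
Time = 0.4986 seconds


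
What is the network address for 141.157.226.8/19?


IP:   10001101.10011101.11100010.00001000
Mask: 11111111.11111111.11100000.00000000
AND operation:
Net:  10001101.10011101.11100000.00000000
Network: 141.157.224.0/19


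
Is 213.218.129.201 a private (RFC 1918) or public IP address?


RFC 1918 private ranges:
  10.0.0.0/8 (10.0.0.0 - 10.255.255.255)
  172.16.0.0/12 (172.16.0.0 - 172.31.255.255)
  192.168.0.0/16 (192.168.0.0 - 192.168.255.255)
Public (not in any RFC 1918 range)


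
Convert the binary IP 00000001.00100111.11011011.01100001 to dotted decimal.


00000001 = 1
00100111 = 39
11011011 = 219
01100001 = 97
IP: 1.39.219.97


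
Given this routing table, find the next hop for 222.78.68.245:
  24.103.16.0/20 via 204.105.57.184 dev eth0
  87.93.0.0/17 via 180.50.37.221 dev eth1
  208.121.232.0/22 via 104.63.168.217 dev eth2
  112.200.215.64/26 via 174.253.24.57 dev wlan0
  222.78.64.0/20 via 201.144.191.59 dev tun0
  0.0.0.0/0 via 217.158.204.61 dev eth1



Longest prefix match for 222.78.68.245:
  /20 24.103.16.0: no
  /17 87.93.0.0: no
  /22 208.121.232.0: no
  /26 112.200.215.64: no
  /20 222.78.64.0: MATCH
  /0 0.0.0.0: MATCH
Selected: next-hop 201.144.191.59 via tun0 (matched /20)


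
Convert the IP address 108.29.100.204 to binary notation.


108 = 01101100
29 = 00011101
100 = 01100100
204 = 11001100
Binary: 01101100.00011101.01100100.11001100


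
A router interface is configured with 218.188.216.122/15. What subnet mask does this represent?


/15 means 15 network bits, 17 host bits
Binary: 11111111111111100000000000000000
Mask: 255.254.0.0


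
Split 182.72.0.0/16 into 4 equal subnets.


New prefix = 16 + 2 = 18
Each subnet has 16384 addresses
  182.72.0.0/18
  182.72.64.0/18
  182.72.128.0/18
  182.72.192.0/18
Subnets: 182.72.0.0/18, 182.72.64.0/18, 182.72.128.0/18, 182.72.192.0/18


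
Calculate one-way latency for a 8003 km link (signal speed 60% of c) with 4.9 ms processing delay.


Speed = 0.6 * 3e5 km/s = 180000 km/s
Propagation delay = 8003 / 180000 = 0.0445 s = 44.4611 ms
Processing delay = 4.9 ms
Total one-way latency = 49.3611 ms


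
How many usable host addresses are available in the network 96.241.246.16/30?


Host bits = 32 - 30 = 2
Total addresses = 2^2 = 4
Usable = total - 2 (network and broadcast)
Usable hosts: 2


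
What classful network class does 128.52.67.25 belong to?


First octet: 128
Binary: 10000000
10xxxxxx -> Class B (128-191)
Class B, default mask 255.255.0.0 (/16)


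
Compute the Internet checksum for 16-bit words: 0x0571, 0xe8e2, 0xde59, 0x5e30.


Sum all words (with carry folding):
+ 0x0571 = 0x0571
+ 0xe8e2 = 0xee53
+ 0xde59 = 0xccad
+ 0x5e30 = 0x2ade
One's complement: ~0x2ade
Checksum = 0xd521


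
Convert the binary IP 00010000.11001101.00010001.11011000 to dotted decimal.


00010000 = 16
11001101 = 205
00010001 = 17
11011000 = 216
IP: 16.205.17.216


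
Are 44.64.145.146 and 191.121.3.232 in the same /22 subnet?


Mask: 255.255.252.0
44.64.145.146 AND mask = 44.64.144.0
191.121.3.232 AND mask = 191.121.0.0
No, different subnets (44.64.144.0 vs 191.121.0.0)


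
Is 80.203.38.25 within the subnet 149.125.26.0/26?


Subnet network: 149.125.26.0
Test IP AND mask: 80.203.38.0
No, 80.203.38.25 is not in 149.125.26.0/26


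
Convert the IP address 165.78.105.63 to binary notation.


165 = 10100101
78 = 01001110
105 = 01101001
63 = 00111111
Binary: 10100101.01001110.01101001.00111111


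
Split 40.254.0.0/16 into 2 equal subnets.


New prefix = 16 + 1 = 17
Each subnet has 32768 addresses
  40.254.0.0/17
  40.254.128.0/17
Subnets: 40.254.0.0/17, 40.254.128.0/17


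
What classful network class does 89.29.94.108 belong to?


First octet: 89
Binary: 01011001
0xxxxxxx -> Class A (1-126)
Class A, default mask 255.0.0.0 (/8)


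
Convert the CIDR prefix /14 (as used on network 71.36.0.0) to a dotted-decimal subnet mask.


/14 means 14 network bits, 18 host bits
Binary: 11111111111111000000000000000000
Mask: 255.252.0.0


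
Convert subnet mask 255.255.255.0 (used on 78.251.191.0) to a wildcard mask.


Subnet mask: 255.255.255.0
Wildcard = 255.255.255.255 - subnet mask
255 - 255 = 0
255 - 255 = 0
255 - 255 = 0
255 - 0 = 255
Wildcard: 0.0.0.255


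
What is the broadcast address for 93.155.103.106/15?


Network: 93.154.0.0/15
Host bits = 17
Set all host bits to 1:
Broadcast: 93.155.255.255


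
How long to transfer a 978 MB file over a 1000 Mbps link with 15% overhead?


Effective throughput = 1000 * (1 - 15/100) = 850 Mbps
File size in Mb = 978 * 8 = 7824 Mb
Time = 7824 / 850
Time = 9.2047 seconds


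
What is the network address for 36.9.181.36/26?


IP:   00100100.00001001.10110101.00100100
Mask: 11111111.11111111.11111111.11000000
AND operation:
Net:  00100100.00001001.10110101.00000000
Network: 36.9.181.0/26


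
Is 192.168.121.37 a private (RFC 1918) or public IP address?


RFC 1918 private ranges:
  10.0.0.0/8 (10.0.0.0 - 10.255.255.255)
  172.16.0.0/12 (172.16.0.0 - 172.31.255.255)
  192.168.0.0/16 (192.168.0.0 - 192.168.255.255)
Private (in 192.168.0.0/16)


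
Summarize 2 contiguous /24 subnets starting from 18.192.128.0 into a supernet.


Original prefix: /24
Number of subnets: 2 = 2^1
New prefix = 24 - 1 = 23
Supernet: 18.192.128.0/23


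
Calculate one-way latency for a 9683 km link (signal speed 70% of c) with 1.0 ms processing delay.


Speed = 0.7 * 3e5 km/s = 210000 km/s
Propagation delay = 9683 / 210000 = 0.0461 s = 46.1095 ms
Processing delay = 1.0 ms
Total one-way latency = 47.1095 ms


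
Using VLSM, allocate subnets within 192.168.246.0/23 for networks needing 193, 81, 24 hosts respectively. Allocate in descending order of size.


193 hosts -> /24 (254 usable): 192.168.246.0/24
81 hosts -> /25 (126 usable): 192.168.247.0/25
24 hosts -> /27 (30 usable): 192.168.247.128/27
Allocation: 192.168.246.0/24 (193 hosts, 254 usable); 192.168.247.0/25 (81 hosts, 126 usable); 192.168.247.128/27 (24 hosts, 30 usable)


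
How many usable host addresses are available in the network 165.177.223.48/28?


Host bits = 32 - 28 = 4
Total addresses = 2^4 = 16
Usable = total - 2 (network and broadcast)
Usable hosts: 14


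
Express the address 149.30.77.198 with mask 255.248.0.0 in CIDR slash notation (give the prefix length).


Binary: 11111111.11111000.00000000.00000000
Count leading 1s
Prefix: /13
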